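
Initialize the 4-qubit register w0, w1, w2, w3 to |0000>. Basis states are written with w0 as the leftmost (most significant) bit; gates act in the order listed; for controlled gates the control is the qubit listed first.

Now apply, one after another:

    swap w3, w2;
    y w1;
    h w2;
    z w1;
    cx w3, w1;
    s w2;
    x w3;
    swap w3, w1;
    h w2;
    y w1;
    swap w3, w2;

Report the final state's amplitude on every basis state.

The final amplitudes are -1/2 - I/2 on |0010>, -1/2 + I/2 on |0011>, and 0 on every other basis state.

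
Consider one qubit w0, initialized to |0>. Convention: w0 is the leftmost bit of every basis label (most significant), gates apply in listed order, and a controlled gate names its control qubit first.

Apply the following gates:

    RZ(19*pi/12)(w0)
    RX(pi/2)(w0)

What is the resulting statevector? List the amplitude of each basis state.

The resulting statevector has amplitude -sqrt(2)*exp(5*I*pi/24)/2 on |0>, sqrt(2)*exp(17*I*pi/24)/2 on |1>.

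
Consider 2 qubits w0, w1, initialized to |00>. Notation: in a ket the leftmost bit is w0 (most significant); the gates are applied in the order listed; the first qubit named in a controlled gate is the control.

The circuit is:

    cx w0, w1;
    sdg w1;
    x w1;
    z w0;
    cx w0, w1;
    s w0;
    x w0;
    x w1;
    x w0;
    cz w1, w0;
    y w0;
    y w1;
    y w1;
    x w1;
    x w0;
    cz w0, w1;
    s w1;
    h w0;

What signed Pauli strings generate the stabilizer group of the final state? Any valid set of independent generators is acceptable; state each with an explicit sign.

One valid set of independent stabilizer generators is +XI, -IZ (any independent generating set of the same group is equally correct).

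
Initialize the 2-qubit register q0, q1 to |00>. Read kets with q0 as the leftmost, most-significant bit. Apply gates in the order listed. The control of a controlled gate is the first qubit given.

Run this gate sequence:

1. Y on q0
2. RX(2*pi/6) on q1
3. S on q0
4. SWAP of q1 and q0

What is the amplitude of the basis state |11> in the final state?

The final state's coefficient on |11> equals I/2.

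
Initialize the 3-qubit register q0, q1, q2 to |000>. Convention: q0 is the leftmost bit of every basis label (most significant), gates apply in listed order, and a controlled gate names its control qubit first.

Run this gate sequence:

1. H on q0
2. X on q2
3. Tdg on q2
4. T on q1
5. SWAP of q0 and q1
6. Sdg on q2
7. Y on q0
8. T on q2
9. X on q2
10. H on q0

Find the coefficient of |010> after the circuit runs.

|010> carries amplitude 1/2 in the final state.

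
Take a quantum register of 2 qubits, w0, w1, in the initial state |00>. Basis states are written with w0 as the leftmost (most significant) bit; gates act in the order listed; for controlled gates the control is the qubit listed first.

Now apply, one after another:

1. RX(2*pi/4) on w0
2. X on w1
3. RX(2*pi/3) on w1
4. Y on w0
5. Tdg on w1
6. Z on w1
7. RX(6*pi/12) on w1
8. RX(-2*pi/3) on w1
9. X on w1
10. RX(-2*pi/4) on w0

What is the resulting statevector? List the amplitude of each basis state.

After the circuit, the state carries amplitude -3*sqrt(2)/8 + sqrt(6)/8 - sqrt(6)*exp(3*I*pi/4)/8 - sqrt(2)*exp(3*I*pi/4)/8 on |00>, (-(sqrt(6) + 3*sqrt(2))*exp(3*I*pi/4) - sqrt(6)*I + sqrt(2)*I)*exp(3*I*pi/4)/8 on |01>, 0 on |10>, 0 on |11>.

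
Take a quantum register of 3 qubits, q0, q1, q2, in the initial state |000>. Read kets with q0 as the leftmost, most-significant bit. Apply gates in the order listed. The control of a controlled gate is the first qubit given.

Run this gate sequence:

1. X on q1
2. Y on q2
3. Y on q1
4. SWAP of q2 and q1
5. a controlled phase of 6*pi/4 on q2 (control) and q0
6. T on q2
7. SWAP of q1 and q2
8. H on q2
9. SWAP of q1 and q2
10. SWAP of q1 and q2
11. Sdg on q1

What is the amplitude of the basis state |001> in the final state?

The final state's coefficient on |001> equals -sqrt(2)/2.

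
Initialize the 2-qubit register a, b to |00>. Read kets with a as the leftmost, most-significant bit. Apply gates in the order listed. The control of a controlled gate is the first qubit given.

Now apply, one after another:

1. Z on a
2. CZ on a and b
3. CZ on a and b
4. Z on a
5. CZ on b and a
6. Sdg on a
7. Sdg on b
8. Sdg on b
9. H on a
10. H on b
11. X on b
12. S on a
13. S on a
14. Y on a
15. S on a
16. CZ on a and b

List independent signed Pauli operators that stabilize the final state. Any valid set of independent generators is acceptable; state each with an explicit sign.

The stabilizer group can be generated by +YZ, +ZX, among other valid generating sets.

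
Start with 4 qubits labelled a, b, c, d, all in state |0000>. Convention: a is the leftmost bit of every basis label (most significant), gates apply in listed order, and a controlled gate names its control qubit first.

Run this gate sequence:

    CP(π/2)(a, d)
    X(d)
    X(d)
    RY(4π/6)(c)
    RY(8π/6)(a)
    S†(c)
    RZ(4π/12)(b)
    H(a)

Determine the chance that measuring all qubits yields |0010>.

Outcome |0010> occurs with probability 3/8 - 3*sqrt(3)/16. Key observation: the block from step 2 through step 3 cancels to the identity and can be dropped.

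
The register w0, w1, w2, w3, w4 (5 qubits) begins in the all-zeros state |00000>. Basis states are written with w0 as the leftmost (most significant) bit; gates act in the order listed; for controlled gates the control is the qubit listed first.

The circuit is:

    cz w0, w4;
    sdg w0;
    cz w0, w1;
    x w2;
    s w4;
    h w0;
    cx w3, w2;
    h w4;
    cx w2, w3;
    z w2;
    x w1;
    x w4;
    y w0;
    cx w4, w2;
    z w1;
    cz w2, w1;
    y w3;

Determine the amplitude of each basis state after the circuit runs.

After the circuit, the state carries amplitude -1/2 on |01001>, 1/2 on |01100>, 1/2 on |11001>, -1/2 on |11100>, and 0 on every other basis state.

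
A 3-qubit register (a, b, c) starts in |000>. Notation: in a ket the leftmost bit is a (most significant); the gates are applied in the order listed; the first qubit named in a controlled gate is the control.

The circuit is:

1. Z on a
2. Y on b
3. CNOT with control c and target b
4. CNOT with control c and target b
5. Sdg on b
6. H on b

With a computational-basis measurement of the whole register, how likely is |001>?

Outcome |001> occurs with probability 0. Key observation: gates 3-4 undo each other exactly, leaving only the rest of the circuit to track.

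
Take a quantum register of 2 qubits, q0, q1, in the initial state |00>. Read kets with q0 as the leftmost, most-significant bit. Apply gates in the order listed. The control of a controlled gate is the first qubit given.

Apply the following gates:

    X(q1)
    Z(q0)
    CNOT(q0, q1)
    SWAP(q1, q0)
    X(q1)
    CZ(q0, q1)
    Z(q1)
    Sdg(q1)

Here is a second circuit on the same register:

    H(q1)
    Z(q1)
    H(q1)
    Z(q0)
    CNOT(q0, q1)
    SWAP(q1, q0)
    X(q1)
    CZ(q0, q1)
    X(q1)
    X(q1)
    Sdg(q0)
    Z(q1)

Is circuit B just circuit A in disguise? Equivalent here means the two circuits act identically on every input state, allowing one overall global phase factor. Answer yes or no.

No — the two circuits implement different unitaries, even allowing a global phase.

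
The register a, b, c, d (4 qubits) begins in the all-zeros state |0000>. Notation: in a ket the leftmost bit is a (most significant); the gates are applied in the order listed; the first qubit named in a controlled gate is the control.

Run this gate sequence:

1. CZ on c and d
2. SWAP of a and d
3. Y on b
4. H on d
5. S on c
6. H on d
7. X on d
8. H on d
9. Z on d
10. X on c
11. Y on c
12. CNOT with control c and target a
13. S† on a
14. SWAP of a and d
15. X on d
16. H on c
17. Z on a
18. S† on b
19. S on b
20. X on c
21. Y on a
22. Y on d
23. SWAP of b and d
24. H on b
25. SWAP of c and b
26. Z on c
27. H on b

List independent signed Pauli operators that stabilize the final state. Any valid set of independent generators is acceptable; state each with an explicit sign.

The stabilizer group can be generated by +XIII, -IIXI, +IZII, -IIIZ, among other valid generating sets. Key observation: gates 6-9 undo each other exactly, leaving only the rest of the circuit to track.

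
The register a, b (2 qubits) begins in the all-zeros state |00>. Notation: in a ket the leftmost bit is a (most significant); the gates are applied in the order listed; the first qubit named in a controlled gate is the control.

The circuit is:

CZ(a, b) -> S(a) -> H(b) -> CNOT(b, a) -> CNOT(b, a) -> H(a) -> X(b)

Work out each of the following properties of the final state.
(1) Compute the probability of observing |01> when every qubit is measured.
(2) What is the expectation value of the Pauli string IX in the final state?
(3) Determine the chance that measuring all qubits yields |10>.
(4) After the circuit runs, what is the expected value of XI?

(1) Outcome |01> occurs with probability 1/4. Key observation: gates 4-5 undo each other exactly, leaving only the rest of the circuit to track.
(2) The observable IX averages to 1.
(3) The probability of measuring |10> is 1/4.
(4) The observable XI averages to 1.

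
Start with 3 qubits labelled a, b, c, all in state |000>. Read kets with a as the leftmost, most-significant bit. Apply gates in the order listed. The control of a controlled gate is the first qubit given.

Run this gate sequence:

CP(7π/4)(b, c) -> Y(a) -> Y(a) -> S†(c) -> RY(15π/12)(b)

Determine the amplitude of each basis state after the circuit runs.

The final amplitudes are -sqrt(2 - sqrt(2))/2 on |000>, sqrt(sqrt(2) + 2)/2 on |010>, and 0 on every other basis state.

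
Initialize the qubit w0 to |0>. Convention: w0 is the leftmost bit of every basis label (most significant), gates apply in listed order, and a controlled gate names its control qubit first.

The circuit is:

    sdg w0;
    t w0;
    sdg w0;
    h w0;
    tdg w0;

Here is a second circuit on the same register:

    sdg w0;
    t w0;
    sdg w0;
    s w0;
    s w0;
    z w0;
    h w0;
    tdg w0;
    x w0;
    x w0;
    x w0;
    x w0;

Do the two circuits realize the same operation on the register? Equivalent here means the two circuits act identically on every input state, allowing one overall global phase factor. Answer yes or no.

Yes — the two circuits implement the same unitary up to a global phase.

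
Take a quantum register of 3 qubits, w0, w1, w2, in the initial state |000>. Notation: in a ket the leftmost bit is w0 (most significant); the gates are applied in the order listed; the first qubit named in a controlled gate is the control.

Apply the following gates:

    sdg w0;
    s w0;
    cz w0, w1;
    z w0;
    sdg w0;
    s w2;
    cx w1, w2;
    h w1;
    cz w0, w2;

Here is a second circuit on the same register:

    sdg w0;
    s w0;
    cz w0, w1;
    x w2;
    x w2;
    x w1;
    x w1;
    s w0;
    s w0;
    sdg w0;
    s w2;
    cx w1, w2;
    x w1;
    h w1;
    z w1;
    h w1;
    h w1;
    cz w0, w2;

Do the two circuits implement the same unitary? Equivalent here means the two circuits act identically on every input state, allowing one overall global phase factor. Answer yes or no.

Yes — the two circuits implement the same unitary up to a global phase.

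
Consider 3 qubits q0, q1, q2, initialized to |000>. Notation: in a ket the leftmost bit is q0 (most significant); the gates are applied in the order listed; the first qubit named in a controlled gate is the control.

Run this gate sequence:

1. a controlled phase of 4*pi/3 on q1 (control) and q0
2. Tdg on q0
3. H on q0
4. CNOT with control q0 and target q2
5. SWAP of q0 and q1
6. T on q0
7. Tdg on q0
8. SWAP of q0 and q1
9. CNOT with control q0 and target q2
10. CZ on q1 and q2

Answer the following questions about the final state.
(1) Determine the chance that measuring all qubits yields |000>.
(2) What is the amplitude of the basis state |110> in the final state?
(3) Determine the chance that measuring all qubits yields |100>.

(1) Outcome |000> occurs with probability 1/2. Key observation: steps 4-9 multiply out to the identity, so the circuit reduces to the remaining gates.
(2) |110> carries amplitude 0 in the final state.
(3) The probability of measuring |100> is 1/2.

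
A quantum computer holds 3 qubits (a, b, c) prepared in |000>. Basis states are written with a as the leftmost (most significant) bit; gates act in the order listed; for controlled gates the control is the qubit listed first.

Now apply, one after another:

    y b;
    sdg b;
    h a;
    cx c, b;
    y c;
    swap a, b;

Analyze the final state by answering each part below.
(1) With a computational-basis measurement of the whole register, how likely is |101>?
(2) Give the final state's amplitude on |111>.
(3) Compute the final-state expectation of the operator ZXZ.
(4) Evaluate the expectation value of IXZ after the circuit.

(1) The probability of measuring |101> is 1/2.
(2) |111> carries amplitude sqrt(2)*I/2 in the final state.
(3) The expectation value of ZXZ is 1.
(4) The expectation value of IXZ is -1.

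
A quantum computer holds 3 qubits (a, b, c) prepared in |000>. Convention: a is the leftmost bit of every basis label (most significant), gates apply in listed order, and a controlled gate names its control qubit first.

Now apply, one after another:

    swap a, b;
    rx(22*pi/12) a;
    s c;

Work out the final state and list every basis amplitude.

The resulting statevector has amplitude -sqrt(6)/4 - sqrt(2)/4 on |000>, I*(-sqrt(6) + sqrt(2))/4 on |100>, and 0 on every other basis state.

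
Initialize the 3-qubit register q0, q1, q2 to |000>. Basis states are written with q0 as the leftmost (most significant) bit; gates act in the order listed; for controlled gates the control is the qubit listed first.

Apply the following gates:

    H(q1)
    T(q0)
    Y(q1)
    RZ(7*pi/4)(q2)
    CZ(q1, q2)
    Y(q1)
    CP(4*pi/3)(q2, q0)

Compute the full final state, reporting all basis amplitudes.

The final amplitudes are -sqrt(2)*exp(I*pi/8)/2 on |000>, -sqrt(2)*exp(I*pi/8)/2 on |010>, and 0 on every other basis state.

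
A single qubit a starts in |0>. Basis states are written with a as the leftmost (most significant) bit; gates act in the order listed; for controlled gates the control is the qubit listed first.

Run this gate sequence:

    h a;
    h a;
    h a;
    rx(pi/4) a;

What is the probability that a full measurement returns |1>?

A full measurement returns |1> with probability 1/2. Key observation: gates 1-2 undo each other exactly, leaving only the rest of the circuit to track.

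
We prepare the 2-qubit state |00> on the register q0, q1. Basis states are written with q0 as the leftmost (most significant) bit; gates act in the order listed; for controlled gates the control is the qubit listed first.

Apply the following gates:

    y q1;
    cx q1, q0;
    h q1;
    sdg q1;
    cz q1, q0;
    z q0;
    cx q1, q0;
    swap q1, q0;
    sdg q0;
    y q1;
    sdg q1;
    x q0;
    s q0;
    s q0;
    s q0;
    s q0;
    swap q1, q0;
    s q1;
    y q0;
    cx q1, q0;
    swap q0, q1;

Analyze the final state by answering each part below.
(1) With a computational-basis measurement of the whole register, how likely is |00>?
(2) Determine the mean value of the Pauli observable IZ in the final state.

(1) Outcome |00> occurs with probability 1/2. Key observation: gates 13-16 undo each other exactly, leaving only the rest of the circuit to track.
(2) The observable IZ averages to 1.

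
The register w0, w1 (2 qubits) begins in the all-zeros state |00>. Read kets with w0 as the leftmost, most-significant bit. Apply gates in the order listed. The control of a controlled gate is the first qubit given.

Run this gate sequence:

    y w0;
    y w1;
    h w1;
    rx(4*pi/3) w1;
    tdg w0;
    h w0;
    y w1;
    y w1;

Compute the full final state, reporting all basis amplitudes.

The resulting statevector has amplitude (-1 + sqrt(3)*I)*exp(3*I*pi/4)/4 on |00>, (sqrt(3) + I)*exp(I*pi/4)/4 on |01>, (sqrt(3) + I)*exp(I*pi/4)/4 on |10>, (-1 + sqrt(3)*I)*exp(3*I*pi/4)/4 on |11>.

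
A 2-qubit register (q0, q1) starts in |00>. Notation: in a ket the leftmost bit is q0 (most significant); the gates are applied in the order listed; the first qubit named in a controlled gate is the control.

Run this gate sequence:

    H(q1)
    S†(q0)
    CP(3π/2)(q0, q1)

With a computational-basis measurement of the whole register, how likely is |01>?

Outcome |01> occurs with probability 1/2.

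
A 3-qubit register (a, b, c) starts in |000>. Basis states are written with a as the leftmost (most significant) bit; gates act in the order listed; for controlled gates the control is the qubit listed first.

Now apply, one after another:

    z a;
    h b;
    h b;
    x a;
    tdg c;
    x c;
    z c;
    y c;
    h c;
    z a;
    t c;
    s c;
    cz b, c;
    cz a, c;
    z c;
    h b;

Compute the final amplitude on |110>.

The final state's coefficient on |110> equals -I/2. Key observation: the block from step 2 through step 3 cancels to the identity and can be dropped.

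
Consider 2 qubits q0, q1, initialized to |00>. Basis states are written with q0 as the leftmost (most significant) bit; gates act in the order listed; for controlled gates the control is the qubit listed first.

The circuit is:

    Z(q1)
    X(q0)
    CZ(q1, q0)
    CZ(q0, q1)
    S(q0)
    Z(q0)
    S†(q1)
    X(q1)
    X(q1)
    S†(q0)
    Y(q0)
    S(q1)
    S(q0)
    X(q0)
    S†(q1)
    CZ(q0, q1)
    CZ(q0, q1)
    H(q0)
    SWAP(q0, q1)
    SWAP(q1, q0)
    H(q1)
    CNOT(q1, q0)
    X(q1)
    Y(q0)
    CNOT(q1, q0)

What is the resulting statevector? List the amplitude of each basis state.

The resulting statevector has amplitude 1/2 on |00>, -1/2 on |01>, 1/2 on |10>, -1/2 on |11>.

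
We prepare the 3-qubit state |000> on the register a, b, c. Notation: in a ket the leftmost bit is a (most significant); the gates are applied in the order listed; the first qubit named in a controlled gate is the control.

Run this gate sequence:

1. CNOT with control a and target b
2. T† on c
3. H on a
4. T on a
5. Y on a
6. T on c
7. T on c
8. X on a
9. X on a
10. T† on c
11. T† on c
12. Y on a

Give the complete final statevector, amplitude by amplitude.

The final amplitudes are sqrt(2)/2 on |000>, sqrt(2)*exp(I*pi/4)/2 on |100>, and 0 on every other basis state.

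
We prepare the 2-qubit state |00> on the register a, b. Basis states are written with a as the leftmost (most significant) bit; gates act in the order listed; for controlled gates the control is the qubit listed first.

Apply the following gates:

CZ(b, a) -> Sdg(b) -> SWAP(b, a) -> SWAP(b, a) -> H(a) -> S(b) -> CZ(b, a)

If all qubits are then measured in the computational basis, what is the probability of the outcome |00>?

The probability of measuring |00> is 1/2.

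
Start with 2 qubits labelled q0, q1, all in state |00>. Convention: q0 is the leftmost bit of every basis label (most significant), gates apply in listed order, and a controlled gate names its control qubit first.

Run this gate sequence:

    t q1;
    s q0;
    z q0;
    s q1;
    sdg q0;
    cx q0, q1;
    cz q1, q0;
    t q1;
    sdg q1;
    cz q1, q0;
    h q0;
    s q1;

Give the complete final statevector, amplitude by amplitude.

After the circuit, the state carries amplitude sqrt(2)/2 on |00>, 0 on |01>, sqrt(2)/2 on |10>, 0 on |11>.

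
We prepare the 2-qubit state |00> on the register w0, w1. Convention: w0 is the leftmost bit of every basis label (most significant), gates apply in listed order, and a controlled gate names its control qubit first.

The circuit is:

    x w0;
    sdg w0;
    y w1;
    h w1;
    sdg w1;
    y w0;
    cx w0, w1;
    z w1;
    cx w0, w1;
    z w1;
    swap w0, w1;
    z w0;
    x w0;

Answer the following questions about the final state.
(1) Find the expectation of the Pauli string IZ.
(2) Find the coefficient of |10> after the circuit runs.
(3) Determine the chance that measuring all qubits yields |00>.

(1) The expectation value of IZ is 1.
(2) The amplitude on |10> is -sqrt(2)*I/2.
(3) A full measurement returns |00> with probability 1/2.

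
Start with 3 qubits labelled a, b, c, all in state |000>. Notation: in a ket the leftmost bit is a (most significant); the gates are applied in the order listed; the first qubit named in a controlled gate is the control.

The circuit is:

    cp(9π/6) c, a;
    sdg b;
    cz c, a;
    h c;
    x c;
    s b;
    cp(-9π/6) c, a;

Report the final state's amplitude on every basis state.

After the circuit, the state carries amplitude sqrt(2)/2 on |000>, sqrt(2)/2 on |001>, and 0 on every other basis state.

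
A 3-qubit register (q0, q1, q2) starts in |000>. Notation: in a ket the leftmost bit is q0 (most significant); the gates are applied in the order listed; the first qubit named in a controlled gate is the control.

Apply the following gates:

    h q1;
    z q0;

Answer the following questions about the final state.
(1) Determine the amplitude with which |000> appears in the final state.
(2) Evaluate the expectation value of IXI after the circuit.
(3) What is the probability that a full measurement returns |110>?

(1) The amplitude on |000> is sqrt(2)/2.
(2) The expectation value of IXI is 1.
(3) A full measurement returns |110> with probability 0.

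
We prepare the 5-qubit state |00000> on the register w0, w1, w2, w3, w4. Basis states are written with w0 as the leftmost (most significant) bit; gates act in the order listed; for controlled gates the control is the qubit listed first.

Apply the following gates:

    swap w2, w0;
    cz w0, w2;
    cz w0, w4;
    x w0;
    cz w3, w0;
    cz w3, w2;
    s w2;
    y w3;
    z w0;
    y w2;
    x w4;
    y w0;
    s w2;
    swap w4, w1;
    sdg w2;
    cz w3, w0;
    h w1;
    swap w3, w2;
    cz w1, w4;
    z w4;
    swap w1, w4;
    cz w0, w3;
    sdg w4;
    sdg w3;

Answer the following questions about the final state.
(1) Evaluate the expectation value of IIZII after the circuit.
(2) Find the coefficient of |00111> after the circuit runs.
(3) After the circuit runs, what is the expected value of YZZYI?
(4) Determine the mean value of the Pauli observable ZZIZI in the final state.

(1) The expectation value of IIZII is -1.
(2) |00111> carries amplitude -sqrt(2)*I/2 in the final state.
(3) The observable YZZYI averages to 0.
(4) The expectation value of ZZIZI is -1.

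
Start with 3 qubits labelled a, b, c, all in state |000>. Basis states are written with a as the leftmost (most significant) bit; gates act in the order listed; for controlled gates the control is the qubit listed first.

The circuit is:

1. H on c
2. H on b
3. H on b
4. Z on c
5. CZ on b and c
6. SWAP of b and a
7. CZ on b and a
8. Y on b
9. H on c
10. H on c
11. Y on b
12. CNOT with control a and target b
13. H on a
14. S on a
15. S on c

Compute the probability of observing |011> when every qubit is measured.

Outcome |011> occurs with probability 0.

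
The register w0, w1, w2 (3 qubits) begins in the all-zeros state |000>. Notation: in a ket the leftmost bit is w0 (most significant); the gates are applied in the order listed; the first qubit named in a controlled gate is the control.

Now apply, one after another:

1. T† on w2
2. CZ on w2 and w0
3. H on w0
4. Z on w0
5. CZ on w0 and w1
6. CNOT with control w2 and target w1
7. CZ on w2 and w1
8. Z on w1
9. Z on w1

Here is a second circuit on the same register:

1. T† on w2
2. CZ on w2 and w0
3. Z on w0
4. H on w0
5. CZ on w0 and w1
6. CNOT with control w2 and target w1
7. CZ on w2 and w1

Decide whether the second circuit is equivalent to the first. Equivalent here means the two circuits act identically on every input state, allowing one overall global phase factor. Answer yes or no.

No, they are not equivalent — no single phase factor reconciles the two unitaries.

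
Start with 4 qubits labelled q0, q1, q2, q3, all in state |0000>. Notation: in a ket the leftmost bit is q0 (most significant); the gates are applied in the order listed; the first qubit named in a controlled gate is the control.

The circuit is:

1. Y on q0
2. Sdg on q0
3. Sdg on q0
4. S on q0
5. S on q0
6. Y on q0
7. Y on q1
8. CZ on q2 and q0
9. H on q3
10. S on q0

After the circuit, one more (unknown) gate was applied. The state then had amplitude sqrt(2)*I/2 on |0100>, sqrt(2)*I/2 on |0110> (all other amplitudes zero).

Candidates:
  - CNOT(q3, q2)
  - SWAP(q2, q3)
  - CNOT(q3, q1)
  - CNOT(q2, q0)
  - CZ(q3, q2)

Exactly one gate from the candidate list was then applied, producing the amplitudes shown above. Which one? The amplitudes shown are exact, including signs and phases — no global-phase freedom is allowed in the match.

It was SWAP(q2, q3) that produced the state shown.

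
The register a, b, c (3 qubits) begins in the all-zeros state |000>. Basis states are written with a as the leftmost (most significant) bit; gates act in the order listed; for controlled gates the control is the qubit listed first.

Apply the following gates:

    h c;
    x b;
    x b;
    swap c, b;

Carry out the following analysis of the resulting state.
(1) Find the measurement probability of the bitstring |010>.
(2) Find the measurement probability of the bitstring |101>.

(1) The probability of measuring |010> is 1/2.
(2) The probability of measuring |101> is 0.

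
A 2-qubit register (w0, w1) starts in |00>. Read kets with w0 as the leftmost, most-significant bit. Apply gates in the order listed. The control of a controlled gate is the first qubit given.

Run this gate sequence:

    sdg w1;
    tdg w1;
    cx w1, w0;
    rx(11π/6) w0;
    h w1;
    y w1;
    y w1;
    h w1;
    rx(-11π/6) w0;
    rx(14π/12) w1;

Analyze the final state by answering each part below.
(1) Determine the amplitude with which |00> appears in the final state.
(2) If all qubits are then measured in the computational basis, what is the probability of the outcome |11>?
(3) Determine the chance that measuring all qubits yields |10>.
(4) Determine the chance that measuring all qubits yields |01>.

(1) The amplitude on |00> is -sqrt(6)/4 + sqrt(2)/4. Key observation: the block from step 4 through step 9 cancels to the identity and can be dropped.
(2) Outcome |11> occurs with probability 0.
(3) Outcome |10> occurs with probability 0.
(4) A full measurement returns |01> with probability sqrt(3)/4 + 1/2.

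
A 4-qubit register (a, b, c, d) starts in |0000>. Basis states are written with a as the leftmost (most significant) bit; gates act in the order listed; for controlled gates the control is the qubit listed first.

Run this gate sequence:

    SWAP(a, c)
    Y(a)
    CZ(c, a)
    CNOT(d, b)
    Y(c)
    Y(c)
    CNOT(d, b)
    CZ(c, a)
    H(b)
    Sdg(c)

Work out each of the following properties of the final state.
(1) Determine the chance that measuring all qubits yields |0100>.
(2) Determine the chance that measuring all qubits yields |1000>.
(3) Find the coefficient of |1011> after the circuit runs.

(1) The probability of measuring |0100> is 0.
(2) A full measurement returns |1000> with probability 1/2.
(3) |1011> carries amplitude 0 in the final state.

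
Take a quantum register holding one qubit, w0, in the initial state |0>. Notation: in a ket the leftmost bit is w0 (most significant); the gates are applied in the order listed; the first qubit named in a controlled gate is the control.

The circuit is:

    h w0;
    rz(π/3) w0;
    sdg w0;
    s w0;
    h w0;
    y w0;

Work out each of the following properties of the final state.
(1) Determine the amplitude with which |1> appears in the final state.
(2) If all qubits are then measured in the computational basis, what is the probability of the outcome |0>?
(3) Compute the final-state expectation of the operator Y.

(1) The amplitude on |1> is (1 + exp(I*pi/3))*exp(I*pi/3)/2.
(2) The probability of measuring |0> is 1/4.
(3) In the final state, Y has expectation -sqrt(3)/2.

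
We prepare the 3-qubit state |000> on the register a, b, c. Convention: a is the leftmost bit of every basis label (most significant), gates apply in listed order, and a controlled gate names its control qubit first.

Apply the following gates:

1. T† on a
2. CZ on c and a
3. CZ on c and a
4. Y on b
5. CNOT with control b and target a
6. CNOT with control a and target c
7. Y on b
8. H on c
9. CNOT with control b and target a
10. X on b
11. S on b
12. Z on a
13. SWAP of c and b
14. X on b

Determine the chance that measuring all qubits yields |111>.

A full measurement returns |111> with probability 1/2. Key observation: gates 2-3 undo each other exactly, leaving only the rest of the circuit to track.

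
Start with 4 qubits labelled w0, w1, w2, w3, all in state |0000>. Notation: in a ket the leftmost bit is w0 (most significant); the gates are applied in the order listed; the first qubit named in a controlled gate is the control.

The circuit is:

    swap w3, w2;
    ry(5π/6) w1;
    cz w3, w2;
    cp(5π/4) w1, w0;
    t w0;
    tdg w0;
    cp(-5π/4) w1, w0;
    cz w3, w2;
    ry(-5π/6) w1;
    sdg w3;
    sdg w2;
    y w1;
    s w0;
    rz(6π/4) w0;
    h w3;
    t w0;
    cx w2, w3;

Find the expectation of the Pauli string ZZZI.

In the final state, ZZZI has expectation -1. Key observation: steps 2-9 multiply out to the identity, so the circuit reduces to the remaining gates.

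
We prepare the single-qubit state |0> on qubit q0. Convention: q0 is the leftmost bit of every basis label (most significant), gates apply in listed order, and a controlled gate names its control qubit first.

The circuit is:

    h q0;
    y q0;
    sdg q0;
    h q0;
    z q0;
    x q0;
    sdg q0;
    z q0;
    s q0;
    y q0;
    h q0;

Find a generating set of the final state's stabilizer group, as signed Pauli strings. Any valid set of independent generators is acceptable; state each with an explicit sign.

The final state is stabilized by the group generated by -Y; other independent generating sets are equally valid.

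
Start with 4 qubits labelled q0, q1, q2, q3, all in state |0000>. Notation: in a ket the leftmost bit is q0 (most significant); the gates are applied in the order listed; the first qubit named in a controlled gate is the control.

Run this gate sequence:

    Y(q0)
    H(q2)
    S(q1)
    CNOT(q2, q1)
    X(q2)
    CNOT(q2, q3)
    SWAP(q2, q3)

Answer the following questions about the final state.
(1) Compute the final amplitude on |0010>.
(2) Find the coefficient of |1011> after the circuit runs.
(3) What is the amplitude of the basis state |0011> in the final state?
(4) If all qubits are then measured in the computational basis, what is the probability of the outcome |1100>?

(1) |0010> carries amplitude 0 in the final state.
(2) |1011> carries amplitude sqrt(2)*I/2 in the final state.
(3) |0011> carries amplitude 0 in the final state.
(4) Outcome |1100> occurs with probability 1/2.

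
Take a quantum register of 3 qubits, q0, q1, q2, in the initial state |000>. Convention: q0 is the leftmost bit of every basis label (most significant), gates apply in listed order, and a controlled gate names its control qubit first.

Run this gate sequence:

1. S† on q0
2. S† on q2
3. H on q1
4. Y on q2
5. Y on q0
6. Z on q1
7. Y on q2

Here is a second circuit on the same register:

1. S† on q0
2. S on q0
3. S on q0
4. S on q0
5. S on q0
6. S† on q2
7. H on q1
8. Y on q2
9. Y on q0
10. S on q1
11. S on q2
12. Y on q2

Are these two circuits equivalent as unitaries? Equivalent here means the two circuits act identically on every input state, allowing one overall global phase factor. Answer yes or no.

No — the two circuits implement different unitaries, even allowing a global phase.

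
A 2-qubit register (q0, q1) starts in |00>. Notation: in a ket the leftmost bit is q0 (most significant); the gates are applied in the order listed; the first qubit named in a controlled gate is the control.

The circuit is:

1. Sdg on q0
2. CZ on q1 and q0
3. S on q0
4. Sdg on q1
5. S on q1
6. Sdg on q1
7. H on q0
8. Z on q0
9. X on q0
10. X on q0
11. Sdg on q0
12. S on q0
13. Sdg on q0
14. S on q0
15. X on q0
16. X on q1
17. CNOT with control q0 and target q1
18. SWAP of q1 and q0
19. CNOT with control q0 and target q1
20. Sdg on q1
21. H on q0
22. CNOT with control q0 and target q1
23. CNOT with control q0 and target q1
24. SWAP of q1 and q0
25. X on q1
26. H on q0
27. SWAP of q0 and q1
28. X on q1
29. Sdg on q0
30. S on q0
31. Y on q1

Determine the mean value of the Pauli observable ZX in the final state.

The observable ZX averages to 1. Key observation: steps 10-15 multiply out to the identity, so the circuit reduces to the remaining gates.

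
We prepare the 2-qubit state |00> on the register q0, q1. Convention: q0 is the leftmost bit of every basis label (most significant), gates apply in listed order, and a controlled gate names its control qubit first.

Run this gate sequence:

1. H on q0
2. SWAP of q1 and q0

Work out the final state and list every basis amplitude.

After the circuit, the state carries amplitude sqrt(2)/2 on |00>, sqrt(2)/2 on |01>, 0 on |10>, 0 on |11>.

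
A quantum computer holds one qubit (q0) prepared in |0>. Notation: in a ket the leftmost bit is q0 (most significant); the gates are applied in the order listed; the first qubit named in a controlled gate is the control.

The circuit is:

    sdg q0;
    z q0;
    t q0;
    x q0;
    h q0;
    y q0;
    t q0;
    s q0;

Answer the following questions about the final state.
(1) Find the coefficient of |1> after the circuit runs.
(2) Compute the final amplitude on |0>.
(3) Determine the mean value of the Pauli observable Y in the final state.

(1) The amplitude on |1> is -sqrt(2)*exp(I*pi/4)/2.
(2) The final state's coefficient on |0> equals sqrt(2)*I/2.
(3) In the final state, Y has expectation sqrt(2)/2.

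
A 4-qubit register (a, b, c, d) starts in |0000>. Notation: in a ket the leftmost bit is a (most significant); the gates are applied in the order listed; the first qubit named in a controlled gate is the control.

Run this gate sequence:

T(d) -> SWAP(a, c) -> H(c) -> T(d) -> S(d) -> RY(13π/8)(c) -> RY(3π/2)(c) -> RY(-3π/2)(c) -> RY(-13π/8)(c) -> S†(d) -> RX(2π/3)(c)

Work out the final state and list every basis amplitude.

After the circuit, the state carries amplitude sqrt(2)/4 - sqrt(6)*I/4 on |0000>, sqrt(2)/4 - sqrt(6)*I/4 on |0010>, and 0 on every other basis state.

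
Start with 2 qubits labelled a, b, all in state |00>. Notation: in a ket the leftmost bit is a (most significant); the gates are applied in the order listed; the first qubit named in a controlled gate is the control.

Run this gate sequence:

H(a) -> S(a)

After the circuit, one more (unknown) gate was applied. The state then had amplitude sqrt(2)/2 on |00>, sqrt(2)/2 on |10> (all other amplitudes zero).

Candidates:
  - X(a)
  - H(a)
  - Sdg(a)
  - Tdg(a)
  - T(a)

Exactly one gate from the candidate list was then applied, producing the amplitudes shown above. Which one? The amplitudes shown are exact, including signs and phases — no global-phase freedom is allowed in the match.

The unique candidate consistent with the amplitudes is Sdg(a).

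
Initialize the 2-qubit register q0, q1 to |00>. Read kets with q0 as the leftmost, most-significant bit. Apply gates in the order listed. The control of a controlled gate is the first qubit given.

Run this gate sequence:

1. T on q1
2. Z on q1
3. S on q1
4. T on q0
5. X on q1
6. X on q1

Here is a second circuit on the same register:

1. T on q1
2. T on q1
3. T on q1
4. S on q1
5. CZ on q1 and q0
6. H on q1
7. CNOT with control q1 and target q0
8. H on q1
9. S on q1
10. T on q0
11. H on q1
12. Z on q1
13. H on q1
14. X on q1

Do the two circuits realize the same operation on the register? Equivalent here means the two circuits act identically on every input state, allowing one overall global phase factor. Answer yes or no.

No, they are not equivalent — no single phase factor reconciles the two unitaries.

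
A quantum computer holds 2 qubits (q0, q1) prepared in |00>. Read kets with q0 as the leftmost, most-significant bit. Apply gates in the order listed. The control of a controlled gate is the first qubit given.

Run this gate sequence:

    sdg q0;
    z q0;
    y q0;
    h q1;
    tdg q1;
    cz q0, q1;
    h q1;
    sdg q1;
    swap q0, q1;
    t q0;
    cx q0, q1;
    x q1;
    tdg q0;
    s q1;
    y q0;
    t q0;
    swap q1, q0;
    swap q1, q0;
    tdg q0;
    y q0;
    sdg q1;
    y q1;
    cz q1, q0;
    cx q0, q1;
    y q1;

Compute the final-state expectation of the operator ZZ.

In the final state, ZZ has expectation -sqrt(2)/2. Key observation: steps 14-21 multiply out to the identity, so the circuit reduces to the remaining gates.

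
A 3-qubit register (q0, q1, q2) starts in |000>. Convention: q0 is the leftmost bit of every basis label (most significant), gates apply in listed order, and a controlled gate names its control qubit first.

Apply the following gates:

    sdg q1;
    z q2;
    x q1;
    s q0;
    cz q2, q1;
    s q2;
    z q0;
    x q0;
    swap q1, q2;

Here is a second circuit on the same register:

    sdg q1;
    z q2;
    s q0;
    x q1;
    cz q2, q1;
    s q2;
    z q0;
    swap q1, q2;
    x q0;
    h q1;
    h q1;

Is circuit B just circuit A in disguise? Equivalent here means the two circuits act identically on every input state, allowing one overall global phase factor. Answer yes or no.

Yes — the two circuits implement the same unitary up to a global phase.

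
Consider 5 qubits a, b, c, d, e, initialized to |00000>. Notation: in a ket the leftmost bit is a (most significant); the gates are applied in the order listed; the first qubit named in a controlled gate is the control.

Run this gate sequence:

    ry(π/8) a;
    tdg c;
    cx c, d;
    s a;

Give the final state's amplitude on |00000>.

The amplitude on |00000> is cos(pi/16).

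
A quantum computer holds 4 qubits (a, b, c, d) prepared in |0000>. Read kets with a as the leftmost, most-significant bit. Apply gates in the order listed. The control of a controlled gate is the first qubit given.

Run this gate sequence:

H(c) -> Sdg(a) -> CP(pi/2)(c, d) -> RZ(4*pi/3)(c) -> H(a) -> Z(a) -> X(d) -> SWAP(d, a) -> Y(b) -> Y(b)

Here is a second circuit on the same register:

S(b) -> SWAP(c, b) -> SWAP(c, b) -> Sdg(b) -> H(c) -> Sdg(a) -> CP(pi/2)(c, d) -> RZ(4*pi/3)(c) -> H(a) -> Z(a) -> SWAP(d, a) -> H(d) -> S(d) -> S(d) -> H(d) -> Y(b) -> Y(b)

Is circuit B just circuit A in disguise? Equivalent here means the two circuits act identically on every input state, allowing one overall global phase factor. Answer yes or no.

No, they are not equivalent — no single phase factor reconciles the two unitaries.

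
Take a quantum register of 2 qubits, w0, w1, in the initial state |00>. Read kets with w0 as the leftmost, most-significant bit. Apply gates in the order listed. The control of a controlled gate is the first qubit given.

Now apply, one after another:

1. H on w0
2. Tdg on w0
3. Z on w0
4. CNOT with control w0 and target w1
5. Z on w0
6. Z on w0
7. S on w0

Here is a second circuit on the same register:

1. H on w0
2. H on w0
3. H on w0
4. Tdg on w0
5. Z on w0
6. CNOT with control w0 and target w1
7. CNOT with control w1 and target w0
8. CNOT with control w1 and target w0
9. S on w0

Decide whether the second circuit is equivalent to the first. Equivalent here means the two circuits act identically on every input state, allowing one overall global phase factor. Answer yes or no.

Yes, they are equivalent — the unitaries differ by at most a global phase.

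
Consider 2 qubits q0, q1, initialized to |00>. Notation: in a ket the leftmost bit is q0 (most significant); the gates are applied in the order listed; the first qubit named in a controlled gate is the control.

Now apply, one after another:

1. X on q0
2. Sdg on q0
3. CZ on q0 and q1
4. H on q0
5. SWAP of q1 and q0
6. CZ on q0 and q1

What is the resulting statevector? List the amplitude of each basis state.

The final amplitudes are -sqrt(2)*I/2 on |00>, sqrt(2)*I/2 on |01>, 0 on |10>, 0 on |11>.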